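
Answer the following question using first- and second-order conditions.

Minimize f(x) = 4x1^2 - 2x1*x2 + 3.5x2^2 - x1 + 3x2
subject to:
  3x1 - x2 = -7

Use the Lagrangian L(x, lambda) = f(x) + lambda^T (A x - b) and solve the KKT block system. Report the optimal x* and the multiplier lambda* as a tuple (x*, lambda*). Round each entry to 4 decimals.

Form the Lagrangian:
  L(x, lambda) = (1/2) x^T Q x + c^T x + lambda^T (A x - b)
Stationarity (grad_x L = 0): Q x + c + A^T lambda = 0.
Primal feasibility: A x = b.

This gives the KKT block system:
  [ Q   A^T ] [ x     ]   [-c ]
  [ A    0  ] [ lambda ] = [ b ]

Solving the linear system:
  x*      = (-2.3898, -0.1695)
  lambda* = (6.5932)
  f(x*)   = 24.0169

x* = (-2.3898, -0.1695), lambda* = (6.5932)


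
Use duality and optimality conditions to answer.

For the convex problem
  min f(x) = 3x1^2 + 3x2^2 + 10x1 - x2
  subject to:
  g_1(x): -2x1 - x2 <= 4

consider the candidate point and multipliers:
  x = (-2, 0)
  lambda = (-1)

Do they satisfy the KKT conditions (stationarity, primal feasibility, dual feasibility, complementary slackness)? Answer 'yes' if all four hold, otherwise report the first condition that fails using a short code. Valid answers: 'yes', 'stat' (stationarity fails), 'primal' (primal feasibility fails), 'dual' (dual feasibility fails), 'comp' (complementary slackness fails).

Gradient of f: grad f(x) = Q x + c = (-2, -1)
Constraint values g_i(x) = a_i^T x - b_i:
  g_1((-2, 0)) = 0
Stationarity residual: grad f(x) + sum_i lambda_i a_i = (0, 0)
  -> stationarity OK
Primal feasibility (all g_i <= 0): OK
Dual feasibility (all lambda_i >= 0): FAILS
Complementary slackness (lambda_i * g_i(x) = 0 for all i): OK

Verdict: the first failing condition is dual_feasibility -> dual.

dual


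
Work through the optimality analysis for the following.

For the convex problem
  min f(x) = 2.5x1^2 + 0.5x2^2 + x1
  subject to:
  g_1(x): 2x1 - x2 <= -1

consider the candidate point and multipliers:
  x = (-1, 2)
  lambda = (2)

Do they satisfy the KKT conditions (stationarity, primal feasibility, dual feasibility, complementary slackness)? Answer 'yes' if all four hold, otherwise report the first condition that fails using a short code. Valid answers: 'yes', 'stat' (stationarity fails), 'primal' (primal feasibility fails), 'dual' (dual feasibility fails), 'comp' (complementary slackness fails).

Gradient of f: grad f(x) = Q x + c = (-4, 2)
Constraint values g_i(x) = a_i^T x - b_i:
  g_1((-1, 2)) = -3
Stationarity residual: grad f(x) + sum_i lambda_i a_i = (0, 0)
  -> stationarity OK
Primal feasibility (all g_i <= 0): OK
Dual feasibility (all lambda_i >= 0): OK
Complementary slackness (lambda_i * g_i(x) = 0 for all i): FAILS

Verdict: the first failing condition is complementary_slackness -> comp.

comp


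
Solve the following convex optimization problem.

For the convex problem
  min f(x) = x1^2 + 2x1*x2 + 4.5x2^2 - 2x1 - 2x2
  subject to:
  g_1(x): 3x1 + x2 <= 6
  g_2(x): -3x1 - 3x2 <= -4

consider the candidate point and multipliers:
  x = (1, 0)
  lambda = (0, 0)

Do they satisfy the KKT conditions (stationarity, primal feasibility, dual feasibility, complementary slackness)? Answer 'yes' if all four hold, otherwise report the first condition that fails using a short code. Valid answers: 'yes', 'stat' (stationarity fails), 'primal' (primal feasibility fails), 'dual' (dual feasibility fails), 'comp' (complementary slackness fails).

Gradient of f: grad f(x) = Q x + c = (0, 0)
Constraint values g_i(x) = a_i^T x - b_i:
  g_1((1, 0)) = -3
  g_2((1, 0)) = 1
Stationarity residual: grad f(x) + sum_i lambda_i a_i = (0, 0)
  -> stationarity OK
Primal feasibility (all g_i <= 0): FAILS
Dual feasibility (all lambda_i >= 0): OK
Complementary slackness (lambda_i * g_i(x) = 0 for all i): OK

Verdict: the first failing condition is primal_feasibility -> primal.

primal


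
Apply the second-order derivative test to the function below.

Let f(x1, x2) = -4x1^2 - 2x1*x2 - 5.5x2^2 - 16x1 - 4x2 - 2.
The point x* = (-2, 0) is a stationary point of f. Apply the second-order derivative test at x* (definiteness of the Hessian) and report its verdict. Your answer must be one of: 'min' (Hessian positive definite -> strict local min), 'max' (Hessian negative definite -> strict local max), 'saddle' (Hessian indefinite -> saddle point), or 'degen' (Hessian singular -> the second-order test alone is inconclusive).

Compute the Hessian H = grad^2 f:
  H = [[-8, -2], [-2, -11]]
Verify stationarity: grad f(x*) = H x* + g = (0, 0).
Eigenvalues of H: -12, -7.
Both eigenvalues < 0, so H is negative definite -> x* is a strict local max.

max


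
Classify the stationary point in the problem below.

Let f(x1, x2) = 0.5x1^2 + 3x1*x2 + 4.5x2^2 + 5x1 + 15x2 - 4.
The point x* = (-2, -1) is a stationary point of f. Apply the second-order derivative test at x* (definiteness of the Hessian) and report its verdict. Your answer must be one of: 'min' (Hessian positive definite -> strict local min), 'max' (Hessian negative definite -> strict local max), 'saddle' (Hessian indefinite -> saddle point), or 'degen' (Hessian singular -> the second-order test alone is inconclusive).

Compute the Hessian H = grad^2 f:
  H = [[1, 3], [3, 9]]
Verify stationarity: grad f(x*) = H x* + g = (0, 0).
Eigenvalues of H: 0, 10.
H has a zero eigenvalue (singular; positive semidefinite but not definite), so H is neither positive definite, negative definite, nor indefinite. The second-order test alone is inconclusive -> degen.
(Indeed, f is constant along the null direction of H through x*, so x* is not a strict local extremum.)

degen


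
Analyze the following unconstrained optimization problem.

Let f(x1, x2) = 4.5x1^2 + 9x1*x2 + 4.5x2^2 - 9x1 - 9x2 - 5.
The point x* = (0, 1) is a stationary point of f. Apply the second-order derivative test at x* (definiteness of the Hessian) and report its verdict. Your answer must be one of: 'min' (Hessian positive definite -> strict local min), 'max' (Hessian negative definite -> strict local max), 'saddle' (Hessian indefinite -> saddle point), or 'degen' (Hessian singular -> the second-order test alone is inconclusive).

Compute the Hessian H = grad^2 f:
  H = [[9, 9], [9, 9]]
Verify stationarity: grad f(x*) = H x* + g = (0, 0).
Eigenvalues of H: 0, 18.
H has a zero eigenvalue (singular; positive semidefinite but not definite), so H is neither positive definite, negative definite, nor indefinite. The second-order test alone is inconclusive -> degen.
(Indeed, f is constant along the null direction of H through x*, so x* is not a strict local extremum.)

degen


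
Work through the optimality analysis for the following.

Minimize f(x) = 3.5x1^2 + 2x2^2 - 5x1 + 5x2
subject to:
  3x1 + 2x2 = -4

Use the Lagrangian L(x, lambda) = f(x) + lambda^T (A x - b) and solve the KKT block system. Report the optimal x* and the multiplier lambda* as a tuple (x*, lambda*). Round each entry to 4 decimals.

Form the Lagrangian:
  L(x, lambda) = (1/2) x^T Q x + c^T x + lambda^T (A x - b)
Stationarity (grad_x L = 0): Q x + c + A^T lambda = 0.
Primal feasibility: A x = b.

This gives the KKT block system:
  [ Q   A^T ] [ x     ]   [-c ]
  [ A    0  ] [ lambda ] = [ b ]

Solving the linear system:
  x*      = (0.0313, -2.0469)
  lambda* = (1.5937)
  f(x*)   = -2.0078

x* = (0.0313, -2.0469), lambda* = (1.5937)


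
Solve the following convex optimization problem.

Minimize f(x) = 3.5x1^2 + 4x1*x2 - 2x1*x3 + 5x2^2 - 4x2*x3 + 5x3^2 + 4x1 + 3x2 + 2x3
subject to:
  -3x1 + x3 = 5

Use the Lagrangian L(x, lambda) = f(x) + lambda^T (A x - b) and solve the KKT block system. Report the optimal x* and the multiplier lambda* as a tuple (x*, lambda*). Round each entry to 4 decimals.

Form the Lagrangian:
  L(x, lambda) = (1/2) x^T Q x + c^T x + lambda^T (A x - b)
Stationarity (grad_x L = 0): Q x + c + A^T lambda = 0.
Primal feasibility: A x = b.

This gives the KKT block system:
  [ Q   A^T ] [ x     ]   [-c ]
  [ A    0  ] [ lambda ] = [ b ]

Solving the linear system:
  x*      = (-1.7354, 0.3117, -0.2061)
  lambda* = (-2.1628)
  f(x*)   = 2.1978

x* = (-1.7354, 0.3117, -0.2061), lambda* = (-2.1628)


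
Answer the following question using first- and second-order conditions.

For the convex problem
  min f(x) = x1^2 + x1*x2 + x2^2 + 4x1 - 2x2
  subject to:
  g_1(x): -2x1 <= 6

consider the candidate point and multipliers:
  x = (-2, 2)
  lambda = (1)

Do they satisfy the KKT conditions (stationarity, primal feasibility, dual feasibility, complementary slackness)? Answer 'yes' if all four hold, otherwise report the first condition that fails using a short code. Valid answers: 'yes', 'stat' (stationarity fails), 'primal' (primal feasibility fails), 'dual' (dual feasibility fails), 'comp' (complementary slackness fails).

Gradient of f: grad f(x) = Q x + c = (2, 0)
Constraint values g_i(x) = a_i^T x - b_i:
  g_1((-2, 2)) = -2
Stationarity residual: grad f(x) + sum_i lambda_i a_i = (0, 0)
  -> stationarity OK
Primal feasibility (all g_i <= 0): OK
Dual feasibility (all lambda_i >= 0): OK
Complementary slackness (lambda_i * g_i(x) = 0 for all i): FAILS

Verdict: the first failing condition is complementary_slackness -> comp.

comp


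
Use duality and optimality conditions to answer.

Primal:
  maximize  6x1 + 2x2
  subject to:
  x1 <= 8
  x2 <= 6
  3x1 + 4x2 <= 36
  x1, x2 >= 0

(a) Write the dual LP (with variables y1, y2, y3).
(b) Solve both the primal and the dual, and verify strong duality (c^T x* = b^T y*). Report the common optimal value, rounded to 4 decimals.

The standard primal-dual pair for 'max c^T x s.t. A x <= b, x >= 0' is:
  Dual:  min b^T y  s.t.  A^T y >= c,  y >= 0.

So the dual LP is:
  minimize  8y1 + 6y2 + 36y3
  subject to:
    y1 + 3y3 >= 6
    y2 + 4y3 >= 2
    y1, y2, y3 >= 0

Solving the primal: x* = (8, 3).
  primal value c^T x* = 54.
Solving the dual: y* = (4.5, 0, 0.5).
  dual value b^T y* = 54.
Strong duality: c^T x* = b^T y*. Confirmed.

54


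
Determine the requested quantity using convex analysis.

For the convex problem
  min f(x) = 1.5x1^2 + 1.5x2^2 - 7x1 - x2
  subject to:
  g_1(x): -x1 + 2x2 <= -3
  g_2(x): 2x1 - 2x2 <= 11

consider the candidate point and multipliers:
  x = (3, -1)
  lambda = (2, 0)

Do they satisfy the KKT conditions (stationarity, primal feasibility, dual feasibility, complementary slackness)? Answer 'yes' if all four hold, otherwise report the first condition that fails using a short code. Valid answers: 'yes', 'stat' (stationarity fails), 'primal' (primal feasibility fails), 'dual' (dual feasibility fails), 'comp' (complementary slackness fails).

Gradient of f: grad f(x) = Q x + c = (2, -4)
Constraint values g_i(x) = a_i^T x - b_i:
  g_1((3, -1)) = -2
  g_2((3, -1)) = -3
Stationarity residual: grad f(x) + sum_i lambda_i a_i = (0, 0)
  -> stationarity OK
Primal feasibility (all g_i <= 0): OK
Dual feasibility (all lambda_i >= 0): OK
Complementary slackness (lambda_i * g_i(x) = 0 for all i): FAILS

Verdict: the first failing condition is complementary_slackness -> comp.

comp


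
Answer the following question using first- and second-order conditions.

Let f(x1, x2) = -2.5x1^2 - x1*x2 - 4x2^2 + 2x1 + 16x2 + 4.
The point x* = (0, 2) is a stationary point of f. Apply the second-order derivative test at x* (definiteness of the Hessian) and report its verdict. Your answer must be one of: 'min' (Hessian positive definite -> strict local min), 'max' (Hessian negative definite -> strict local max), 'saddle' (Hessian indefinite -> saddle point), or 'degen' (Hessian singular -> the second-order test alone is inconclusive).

Compute the Hessian H = grad^2 f:
  H = [[-5, -1], [-1, -8]]
Verify stationarity: grad f(x*) = H x* + g = (0, 0).
Eigenvalues of H: -8.3028, -4.6972.
Both eigenvalues < 0, so H is negative definite -> x* is a strict local max.

max


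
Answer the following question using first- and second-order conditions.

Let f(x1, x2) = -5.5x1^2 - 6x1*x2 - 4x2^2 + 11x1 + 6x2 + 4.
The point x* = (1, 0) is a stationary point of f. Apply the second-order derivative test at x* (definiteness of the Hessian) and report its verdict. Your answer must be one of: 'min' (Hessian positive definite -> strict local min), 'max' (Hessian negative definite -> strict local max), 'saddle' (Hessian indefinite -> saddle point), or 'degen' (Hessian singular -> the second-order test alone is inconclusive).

Compute the Hessian H = grad^2 f:
  H = [[-11, -6], [-6, -8]]
Verify stationarity: grad f(x*) = H x* + g = (0, 0).
Eigenvalues of H: -15.6847, -3.3153.
Both eigenvalues < 0, so H is negative definite -> x* is a strict local max.

max


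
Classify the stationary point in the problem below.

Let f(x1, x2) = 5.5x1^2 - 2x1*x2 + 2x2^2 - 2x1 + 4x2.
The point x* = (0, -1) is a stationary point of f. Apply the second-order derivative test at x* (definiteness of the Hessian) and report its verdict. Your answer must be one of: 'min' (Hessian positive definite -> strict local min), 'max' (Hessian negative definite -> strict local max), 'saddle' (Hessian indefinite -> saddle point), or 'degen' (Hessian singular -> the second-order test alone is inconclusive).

Compute the Hessian H = grad^2 f:
  H = [[11, -2], [-2, 4]]
Verify stationarity: grad f(x*) = H x* + g = (0, 0).
Eigenvalues of H: 3.4689, 11.5311.
Both eigenvalues > 0, so H is positive definite -> x* is a strict local min.

min


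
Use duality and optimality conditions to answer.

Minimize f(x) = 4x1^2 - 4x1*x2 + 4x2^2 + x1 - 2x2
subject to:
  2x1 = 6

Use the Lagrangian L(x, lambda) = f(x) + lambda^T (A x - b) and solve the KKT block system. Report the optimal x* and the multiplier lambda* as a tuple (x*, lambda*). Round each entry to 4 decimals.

Form the Lagrangian:
  L(x, lambda) = (1/2) x^T Q x + c^T x + lambda^T (A x - b)
Stationarity (grad_x L = 0): Q x + c + A^T lambda = 0.
Primal feasibility: A x = b.

This gives the KKT block system:
  [ Q   A^T ] [ x     ]   [-c ]
  [ A    0  ] [ lambda ] = [ b ]

Solving the linear system:
  x*      = (3, 1.75)
  lambda* = (-9)
  f(x*)   = 26.75

x* = (3, 1.75), lambda* = (-9)


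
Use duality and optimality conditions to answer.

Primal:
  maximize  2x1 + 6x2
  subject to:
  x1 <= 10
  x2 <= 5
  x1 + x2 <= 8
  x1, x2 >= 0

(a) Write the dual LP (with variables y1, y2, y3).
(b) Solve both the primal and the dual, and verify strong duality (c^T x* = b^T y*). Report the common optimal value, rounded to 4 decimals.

The standard primal-dual pair for 'max c^T x s.t. A x <= b, x >= 0' is:
  Dual:  min b^T y  s.t.  A^T y >= c,  y >= 0.

So the dual LP is:
  minimize  10y1 + 5y2 + 8y3
  subject to:
    y1 + y3 >= 2
    y2 + y3 >= 6
    y1, y2, y3 >= 0

Solving the primal: x* = (3, 5).
  primal value c^T x* = 36.
Solving the dual: y* = (0, 4, 2).
  dual value b^T y* = 36.
Strong duality: c^T x* = b^T y*. Confirmed.

36


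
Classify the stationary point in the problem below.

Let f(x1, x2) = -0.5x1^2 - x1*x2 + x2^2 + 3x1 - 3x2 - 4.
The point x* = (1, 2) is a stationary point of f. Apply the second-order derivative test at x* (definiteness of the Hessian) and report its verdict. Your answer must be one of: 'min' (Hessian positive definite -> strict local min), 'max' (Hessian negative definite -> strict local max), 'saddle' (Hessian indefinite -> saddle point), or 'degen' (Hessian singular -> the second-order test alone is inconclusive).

Compute the Hessian H = grad^2 f:
  H = [[-1, -1], [-1, 2]]
Verify stationarity: grad f(x*) = H x* + g = (0, 0).
Eigenvalues of H: -1.3028, 2.3028.
Eigenvalues have mixed signs, so H is indefinite -> x* is a saddle point.

saddle


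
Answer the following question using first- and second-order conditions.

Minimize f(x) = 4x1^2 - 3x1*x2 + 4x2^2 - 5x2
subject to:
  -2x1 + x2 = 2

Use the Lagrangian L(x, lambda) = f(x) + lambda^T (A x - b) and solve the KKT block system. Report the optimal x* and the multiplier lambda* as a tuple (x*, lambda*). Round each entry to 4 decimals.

Form the Lagrangian:
  L(x, lambda) = (1/2) x^T Q x + c^T x + lambda^T (A x - b)
Stationarity (grad_x L = 0): Q x + c + A^T lambda = 0.
Primal feasibility: A x = b.

This gives the KKT block system:
  [ Q   A^T ] [ x     ]   [-c ]
  [ A    0  ] [ lambda ] = [ b ]

Solving the linear system:
  x*      = (-0.5714, 0.8571)
  lambda* = (-3.5714)
  f(x*)   = 1.4286

x* = (-0.5714, 0.8571), lambda* = (-3.5714)


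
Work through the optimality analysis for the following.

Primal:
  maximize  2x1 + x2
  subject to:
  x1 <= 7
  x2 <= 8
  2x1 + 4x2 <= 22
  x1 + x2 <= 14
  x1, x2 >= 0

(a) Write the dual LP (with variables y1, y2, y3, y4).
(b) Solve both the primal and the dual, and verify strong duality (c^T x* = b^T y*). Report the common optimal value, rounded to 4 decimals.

The standard primal-dual pair for 'max c^T x s.t. A x <= b, x >= 0' is:
  Dual:  min b^T y  s.t.  A^T y >= c,  y >= 0.

So the dual LP is:
  minimize  7y1 + 8y2 + 22y3 + 14y4
  subject to:
    y1 + 2y3 + y4 >= 2
    y2 + 4y3 + y4 >= 1
    y1, y2, y3, y4 >= 0

Solving the primal: x* = (7, 2).
  primal value c^T x* = 16.
Solving the dual: y* = (1.5, 0, 0.25, 0).
  dual value b^T y* = 16.
Strong duality: c^T x* = b^T y*. Confirmed.

16


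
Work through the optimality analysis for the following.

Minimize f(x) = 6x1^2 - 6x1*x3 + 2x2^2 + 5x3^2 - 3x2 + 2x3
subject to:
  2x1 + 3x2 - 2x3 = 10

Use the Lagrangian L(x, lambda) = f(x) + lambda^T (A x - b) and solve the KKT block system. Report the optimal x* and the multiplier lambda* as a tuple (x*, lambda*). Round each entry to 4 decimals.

Form the Lagrangian:
  L(x, lambda) = (1/2) x^T Q x + c^T x + lambda^T (A x - b)
Stationarity (grad_x L = 0): Q x + c + A^T lambda = 0.
Primal feasibility: A x = b.

This gives the KKT block system:
  [ Q   A^T ] [ x     ]   [-c ]
  [ A    0  ] [ lambda ] = [ b ]

Solving the linear system:
  x*      = (0.1179, 2.8035, -0.6769)
  lambda* = (-2.738)
  f(x*)   = 8.8079

x* = (0.1179, 2.8035, -0.6769), lambda* = (-2.738)


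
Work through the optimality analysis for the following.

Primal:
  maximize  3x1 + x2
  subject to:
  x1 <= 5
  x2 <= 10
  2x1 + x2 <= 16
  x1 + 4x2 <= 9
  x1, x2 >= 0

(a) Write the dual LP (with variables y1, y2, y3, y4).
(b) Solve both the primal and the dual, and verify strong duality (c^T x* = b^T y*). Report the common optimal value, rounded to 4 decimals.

The standard primal-dual pair for 'max c^T x s.t. A x <= b, x >= 0' is:
  Dual:  min b^T y  s.t.  A^T y >= c,  y >= 0.

So the dual LP is:
  minimize  5y1 + 10y2 + 16y3 + 9y4
  subject to:
    y1 + 2y3 + y4 >= 3
    y2 + y3 + 4y4 >= 1
    y1, y2, y3, y4 >= 0

Solving the primal: x* = (5, 1).
  primal value c^T x* = 16.
Solving the dual: y* = (2.75, 0, 0, 0.25).
  dual value b^T y* = 16.
Strong duality: c^T x* = b^T y*. Confirmed.

16


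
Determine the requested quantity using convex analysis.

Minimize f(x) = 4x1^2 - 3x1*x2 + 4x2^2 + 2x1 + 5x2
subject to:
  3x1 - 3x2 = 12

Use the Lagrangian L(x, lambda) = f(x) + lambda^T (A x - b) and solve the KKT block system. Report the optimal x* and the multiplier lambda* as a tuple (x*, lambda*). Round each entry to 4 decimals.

Form the Lagrangian:
  L(x, lambda) = (1/2) x^T Q x + c^T x + lambda^T (A x - b)
Stationarity (grad_x L = 0): Q x + c + A^T lambda = 0.
Primal feasibility: A x = b.

This gives the KKT block system:
  [ Q   A^T ] [ x     ]   [-c ]
  [ A    0  ] [ lambda ] = [ b ]

Solving the linear system:
  x*      = (1.3, -2.7)
  lambda* = (-6.8333)
  f(x*)   = 35.55

x* = (1.3, -2.7), lambda* = (-6.8333)


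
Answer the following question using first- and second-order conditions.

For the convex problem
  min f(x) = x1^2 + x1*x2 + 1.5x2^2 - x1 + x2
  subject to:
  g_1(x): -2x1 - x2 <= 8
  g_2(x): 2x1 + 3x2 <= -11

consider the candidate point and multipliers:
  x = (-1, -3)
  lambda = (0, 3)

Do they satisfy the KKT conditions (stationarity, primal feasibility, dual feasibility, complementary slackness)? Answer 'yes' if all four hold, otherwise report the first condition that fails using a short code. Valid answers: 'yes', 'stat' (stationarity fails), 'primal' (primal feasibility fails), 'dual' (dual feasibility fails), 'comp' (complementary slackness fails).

Gradient of f: grad f(x) = Q x + c = (-6, -9)
Constraint values g_i(x) = a_i^T x - b_i:
  g_1((-1, -3)) = -3
  g_2((-1, -3)) = 0
Stationarity residual: grad f(x) + sum_i lambda_i a_i = (0, 0)
  -> stationarity OK
Primal feasibility (all g_i <= 0): OK
Dual feasibility (all lambda_i >= 0): OK
Complementary slackness (lambda_i * g_i(x) = 0 for all i): OK

Verdict: yes, KKT holds.

yes


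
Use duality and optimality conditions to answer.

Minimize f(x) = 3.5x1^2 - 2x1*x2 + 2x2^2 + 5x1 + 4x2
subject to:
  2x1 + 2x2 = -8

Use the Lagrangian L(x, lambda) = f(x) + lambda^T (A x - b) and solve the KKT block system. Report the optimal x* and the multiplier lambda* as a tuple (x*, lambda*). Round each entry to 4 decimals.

Form the Lagrangian:
  L(x, lambda) = (1/2) x^T Q x + c^T x + lambda^T (A x - b)
Stationarity (grad_x L = 0): Q x + c + A^T lambda = 0.
Primal feasibility: A x = b.

This gives the KKT block system:
  [ Q   A^T ] [ x     ]   [-c ]
  [ A    0  ] [ lambda ] = [ b ]

Solving the linear system:
  x*      = (-1.6667, -2.3333)
  lambda* = (1)
  f(x*)   = -4.8333

x* = (-1.6667, -2.3333), lambda* = (1)


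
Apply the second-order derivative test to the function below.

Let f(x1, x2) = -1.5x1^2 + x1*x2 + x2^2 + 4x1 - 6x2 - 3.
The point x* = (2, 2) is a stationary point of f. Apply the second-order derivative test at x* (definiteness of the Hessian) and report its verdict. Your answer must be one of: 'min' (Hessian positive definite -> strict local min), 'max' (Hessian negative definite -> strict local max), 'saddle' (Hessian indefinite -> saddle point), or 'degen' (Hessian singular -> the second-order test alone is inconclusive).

Compute the Hessian H = grad^2 f:
  H = [[-3, 1], [1, 2]]
Verify stationarity: grad f(x*) = H x* + g = (0, 0).
Eigenvalues of H: -3.1926, 2.1926.
Eigenvalues have mixed signs, so H is indefinite -> x* is a saddle point.

saddle


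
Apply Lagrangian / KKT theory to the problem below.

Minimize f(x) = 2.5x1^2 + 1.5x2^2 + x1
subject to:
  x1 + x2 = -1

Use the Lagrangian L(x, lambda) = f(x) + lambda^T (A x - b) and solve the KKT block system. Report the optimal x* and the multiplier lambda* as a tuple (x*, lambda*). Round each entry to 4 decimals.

Form the Lagrangian:
  L(x, lambda) = (1/2) x^T Q x + c^T x + lambda^T (A x - b)
Stationarity (grad_x L = 0): Q x + c + A^T lambda = 0.
Primal feasibility: A x = b.

This gives the KKT block system:
  [ Q   A^T ] [ x     ]   [-c ]
  [ A    0  ] [ lambda ] = [ b ]

Solving the linear system:
  x*      = (-0.5, -0.5)
  lambda* = (1.5)
  f(x*)   = 0.5

x* = (-0.5, -0.5), lambda* = (1.5)


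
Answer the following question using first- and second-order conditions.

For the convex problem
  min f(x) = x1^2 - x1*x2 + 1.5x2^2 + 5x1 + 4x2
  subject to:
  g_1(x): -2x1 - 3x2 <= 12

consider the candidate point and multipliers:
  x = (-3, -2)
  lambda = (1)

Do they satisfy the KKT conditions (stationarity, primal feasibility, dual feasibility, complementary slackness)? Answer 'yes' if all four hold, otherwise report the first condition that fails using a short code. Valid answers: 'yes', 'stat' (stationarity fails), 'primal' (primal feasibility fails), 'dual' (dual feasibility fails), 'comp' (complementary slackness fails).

Gradient of f: grad f(x) = Q x + c = (1, 1)
Constraint values g_i(x) = a_i^T x - b_i:
  g_1((-3, -2)) = 0
Stationarity residual: grad f(x) + sum_i lambda_i a_i = (-1, -2)
  -> stationarity FAILS
Primal feasibility (all g_i <= 0): OK
Dual feasibility (all lambda_i >= 0): OK
Complementary slackness (lambda_i * g_i(x) = 0 for all i): OK

Verdict: the first failing condition is stationarity -> stat.

stat


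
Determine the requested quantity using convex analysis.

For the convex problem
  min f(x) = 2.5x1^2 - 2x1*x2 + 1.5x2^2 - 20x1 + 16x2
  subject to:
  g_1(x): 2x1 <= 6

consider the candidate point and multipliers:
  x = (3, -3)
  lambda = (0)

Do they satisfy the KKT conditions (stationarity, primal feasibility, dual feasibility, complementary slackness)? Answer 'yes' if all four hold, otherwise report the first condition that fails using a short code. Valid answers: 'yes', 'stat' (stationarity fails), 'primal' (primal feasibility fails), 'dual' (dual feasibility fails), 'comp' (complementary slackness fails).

Gradient of f: grad f(x) = Q x + c = (1, 1)
Constraint values g_i(x) = a_i^T x - b_i:
  g_1((3, -3)) = 0
Stationarity residual: grad f(x) + sum_i lambda_i a_i = (1, 1)
  -> stationarity FAILS
Primal feasibility (all g_i <= 0): OK
Dual feasibility (all lambda_i >= 0): OK
Complementary slackness (lambda_i * g_i(x) = 0 for all i): OK

Verdict: the first failing condition is stationarity -> stat.

stat


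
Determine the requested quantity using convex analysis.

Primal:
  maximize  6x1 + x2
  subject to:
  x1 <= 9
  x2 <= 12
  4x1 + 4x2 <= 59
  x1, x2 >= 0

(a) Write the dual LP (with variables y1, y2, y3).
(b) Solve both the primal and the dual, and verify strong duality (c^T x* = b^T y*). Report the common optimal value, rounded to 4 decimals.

The standard primal-dual pair for 'max c^T x s.t. A x <= b, x >= 0' is:
  Dual:  min b^T y  s.t.  A^T y >= c,  y >= 0.

So the dual LP is:
  minimize  9y1 + 12y2 + 59y3
  subject to:
    y1 + 4y3 >= 6
    y2 + 4y3 >= 1
    y1, y2, y3 >= 0

Solving the primal: x* = (9, 5.75).
  primal value c^T x* = 59.75.
Solving the dual: y* = (5, 0, 0.25).
  dual value b^T y* = 59.75.
Strong duality: c^T x* = b^T y*. Confirmed.

59.75


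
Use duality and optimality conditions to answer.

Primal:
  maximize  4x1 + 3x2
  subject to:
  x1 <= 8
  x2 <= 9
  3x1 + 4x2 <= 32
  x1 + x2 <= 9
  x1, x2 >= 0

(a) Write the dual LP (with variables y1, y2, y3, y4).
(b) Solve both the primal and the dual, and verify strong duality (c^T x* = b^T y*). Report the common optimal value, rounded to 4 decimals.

The standard primal-dual pair for 'max c^T x s.t. A x <= b, x >= 0' is:
  Dual:  min b^T y  s.t.  A^T y >= c,  y >= 0.

So the dual LP is:
  minimize  8y1 + 9y2 + 32y3 + 9y4
  subject to:
    y1 + 3y3 + y4 >= 4
    y2 + 4y3 + y4 >= 3
    y1, y2, y3, y4 >= 0

Solving the primal: x* = (8, 1).
  primal value c^T x* = 35.
Solving the dual: y* = (1, 0, 0, 3).
  dual value b^T y* = 35.
Strong duality: c^T x* = b^T y*. Confirmed.

35


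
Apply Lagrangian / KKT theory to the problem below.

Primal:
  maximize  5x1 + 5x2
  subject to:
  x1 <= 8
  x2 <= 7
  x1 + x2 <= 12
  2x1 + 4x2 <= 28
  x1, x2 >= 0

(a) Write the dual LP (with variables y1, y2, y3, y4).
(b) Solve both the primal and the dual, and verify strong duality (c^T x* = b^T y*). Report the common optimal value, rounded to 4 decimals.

The standard primal-dual pair for 'max c^T x s.t. A x <= b, x >= 0' is:
  Dual:  min b^T y  s.t.  A^T y >= c,  y >= 0.

So the dual LP is:
  minimize  8y1 + 7y2 + 12y3 + 28y4
  subject to:
    y1 + y3 + 2y4 >= 5
    y2 + y3 + 4y4 >= 5
    y1, y2, y3, y4 >= 0

Solving the primal: x* = (8, 3).
  primal value c^T x* = 55.
Solving the dual: y* = (2.5, 0, 0, 1.25).
  dual value b^T y* = 55.
Strong duality: c^T x* = b^T y*. Confirmed.

55


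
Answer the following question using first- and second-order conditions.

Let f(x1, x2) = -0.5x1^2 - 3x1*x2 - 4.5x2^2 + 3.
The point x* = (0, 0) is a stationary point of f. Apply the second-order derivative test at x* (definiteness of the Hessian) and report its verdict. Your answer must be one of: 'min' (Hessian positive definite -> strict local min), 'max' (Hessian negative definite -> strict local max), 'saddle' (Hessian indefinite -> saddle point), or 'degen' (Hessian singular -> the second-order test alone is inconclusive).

Compute the Hessian H = grad^2 f:
  H = [[-1, -3], [-3, -9]]
Verify stationarity: grad f(x*) = H x* + g = (0, 0).
Eigenvalues of H: -10, 0.
H has a zero eigenvalue (singular; negative semidefinite but not definite), so H is neither positive definite, negative definite, nor indefinite. The second-order test alone is inconclusive -> degen.
(Indeed, f is constant along the null direction of H through x*, so x* is not a strict local extremum.)

degen


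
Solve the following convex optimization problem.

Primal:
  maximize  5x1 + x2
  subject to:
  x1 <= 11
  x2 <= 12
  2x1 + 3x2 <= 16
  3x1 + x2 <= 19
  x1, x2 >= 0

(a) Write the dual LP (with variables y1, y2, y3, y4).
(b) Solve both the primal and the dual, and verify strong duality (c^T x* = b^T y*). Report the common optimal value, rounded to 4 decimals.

The standard primal-dual pair for 'max c^T x s.t. A x <= b, x >= 0' is:
  Dual:  min b^T y  s.t.  A^T y >= c,  y >= 0.

So the dual LP is:
  minimize  11y1 + 12y2 + 16y3 + 19y4
  subject to:
    y1 + 2y3 + 3y4 >= 5
    y2 + 3y3 + y4 >= 1
    y1, y2, y3, y4 >= 0

Solving the primal: x* = (6.3333, 0).
  primal value c^T x* = 31.6667.
Solving the dual: y* = (0, 0, 0, 1.6667).
  dual value b^T y* = 31.6667.
Strong duality: c^T x* = b^T y*. Confirmed.

31.6667


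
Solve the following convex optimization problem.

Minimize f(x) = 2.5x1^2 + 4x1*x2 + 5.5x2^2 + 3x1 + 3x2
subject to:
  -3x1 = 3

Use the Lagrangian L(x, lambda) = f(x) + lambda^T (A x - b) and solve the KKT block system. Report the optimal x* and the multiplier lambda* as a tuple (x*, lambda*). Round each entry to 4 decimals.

Form the Lagrangian:
  L(x, lambda) = (1/2) x^T Q x + c^T x + lambda^T (A x - b)
Stationarity (grad_x L = 0): Q x + c + A^T lambda = 0.
Primal feasibility: A x = b.

This gives the KKT block system:
  [ Q   A^T ] [ x     ]   [-c ]
  [ A    0  ] [ lambda ] = [ b ]

Solving the linear system:
  x*      = (-1, 0.0909)
  lambda* = (-0.5455)
  f(x*)   = -0.5455

x* = (-1, 0.0909), lambda* = (-0.5455)


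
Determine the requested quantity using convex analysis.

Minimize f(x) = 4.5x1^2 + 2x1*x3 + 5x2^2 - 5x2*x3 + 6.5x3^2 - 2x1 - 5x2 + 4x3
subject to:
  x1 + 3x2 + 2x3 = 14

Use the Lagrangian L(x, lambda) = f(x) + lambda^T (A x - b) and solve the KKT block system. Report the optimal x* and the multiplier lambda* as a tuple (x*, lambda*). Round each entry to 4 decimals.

Form the Lagrangian:
  L(x, lambda) = (1/2) x^T Q x + c^T x + lambda^T (A x - b)
Stationarity (grad_x L = 0): Q x + c + A^T lambda = 0.
Primal feasibility: A x = b.

This gives the KKT block system:
  [ Q   A^T ] [ x     ]   [-c ]
  [ A    0  ] [ lambda ] = [ b ]

Solving the linear system:
  x*      = (0.5053, 3.2779, 1.8305)
  lambda* = (-6.2088)
  f(x*)   = 38.4227

x* = (0.5053, 3.2779, 1.8305), lambda* = (-6.2088)


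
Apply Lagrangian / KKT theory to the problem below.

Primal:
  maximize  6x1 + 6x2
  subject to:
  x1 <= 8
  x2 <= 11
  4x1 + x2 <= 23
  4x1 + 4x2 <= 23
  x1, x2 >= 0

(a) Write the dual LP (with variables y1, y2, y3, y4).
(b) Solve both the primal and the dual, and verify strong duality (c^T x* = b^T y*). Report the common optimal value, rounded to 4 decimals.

The standard primal-dual pair for 'max c^T x s.t. A x <= b, x >= 0' is:
  Dual:  min b^T y  s.t.  A^T y >= c,  y >= 0.

So the dual LP is:
  minimize  8y1 + 11y2 + 23y3 + 23y4
  subject to:
    y1 + 4y3 + 4y4 >= 6
    y2 + y3 + 4y4 >= 6
    y1, y2, y3, y4 >= 0

Solving the primal: x* = (5.75, 0).
  primal value c^T x* = 34.5.
Solving the dual: y* = (0, 0, 0, 1.5).
  dual value b^T y* = 34.5.
Strong duality: c^T x* = b^T y*. Confirmed.

34.5


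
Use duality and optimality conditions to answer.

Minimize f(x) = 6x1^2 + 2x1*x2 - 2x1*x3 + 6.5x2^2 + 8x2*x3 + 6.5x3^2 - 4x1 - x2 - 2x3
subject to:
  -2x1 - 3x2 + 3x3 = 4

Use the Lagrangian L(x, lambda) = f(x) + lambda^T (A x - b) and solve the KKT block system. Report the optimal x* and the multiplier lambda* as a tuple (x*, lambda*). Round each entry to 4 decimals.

Form the Lagrangian:
  L(x, lambda) = (1/2) x^T Q x + c^T x + lambda^T (A x - b)
Stationarity (grad_x L = 0): Q x + c + A^T lambda = 0.
Primal feasibility: A x = b.

This gives the KKT block system:
  [ Q   A^T ] [ x     ]   [-c ]
  [ A    0  ] [ lambda ] = [ b ]

Solving the linear system:
  x*      = (0.4574, -0.7477, 0.8906)
  lambda* = (-0.8936)
  f(x*)   = 0.3556

x* = (0.4574, -0.7477, 0.8906), lambda* = (-0.8936)


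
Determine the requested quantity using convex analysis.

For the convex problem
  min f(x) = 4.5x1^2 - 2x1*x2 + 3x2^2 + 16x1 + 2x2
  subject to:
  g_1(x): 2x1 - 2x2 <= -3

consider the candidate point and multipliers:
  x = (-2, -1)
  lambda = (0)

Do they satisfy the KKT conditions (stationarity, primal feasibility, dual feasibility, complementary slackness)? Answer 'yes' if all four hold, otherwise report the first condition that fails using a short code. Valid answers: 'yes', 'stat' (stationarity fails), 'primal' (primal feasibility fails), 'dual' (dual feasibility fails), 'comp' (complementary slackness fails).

Gradient of f: grad f(x) = Q x + c = (0, 0)
Constraint values g_i(x) = a_i^T x - b_i:
  g_1((-2, -1)) = 1
Stationarity residual: grad f(x) + sum_i lambda_i a_i = (0, 0)
  -> stationarity OK
Primal feasibility (all g_i <= 0): FAILS
Dual feasibility (all lambda_i >= 0): OK
Complementary slackness (lambda_i * g_i(x) = 0 for all i): OK

Verdict: the first failing condition is primal_feasibility -> primal.

primal


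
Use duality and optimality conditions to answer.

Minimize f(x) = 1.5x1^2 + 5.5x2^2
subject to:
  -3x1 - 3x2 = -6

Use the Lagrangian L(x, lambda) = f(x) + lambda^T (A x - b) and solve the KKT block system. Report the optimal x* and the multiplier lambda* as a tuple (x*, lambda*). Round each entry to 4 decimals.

Form the Lagrangian:
  L(x, lambda) = (1/2) x^T Q x + c^T x + lambda^T (A x - b)
Stationarity (grad_x L = 0): Q x + c + A^T lambda = 0.
Primal feasibility: A x = b.

This gives the KKT block system:
  [ Q   A^T ] [ x     ]   [-c ]
  [ A    0  ] [ lambda ] = [ b ]

Solving the linear system:
  x*      = (1.5714, 0.4286)
  lambda* = (1.5714)
  f(x*)   = 4.7143

x* = (1.5714, 0.4286), lambda* = (1.5714)


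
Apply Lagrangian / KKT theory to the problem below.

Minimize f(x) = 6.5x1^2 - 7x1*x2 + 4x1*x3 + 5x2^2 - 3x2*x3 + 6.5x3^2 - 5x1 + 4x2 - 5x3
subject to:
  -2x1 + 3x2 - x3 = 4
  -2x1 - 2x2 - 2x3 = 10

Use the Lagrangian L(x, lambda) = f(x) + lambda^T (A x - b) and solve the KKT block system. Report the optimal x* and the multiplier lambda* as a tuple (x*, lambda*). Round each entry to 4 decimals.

Form the Lagrangian:
  L(x, lambda) = (1/2) x^T Q x + c^T x + lambda^T (A x - b)
Stationarity (grad_x L = 0): Q x + c + A^T lambda = 0.
Primal feasibility: A x = b.

This gives the KKT block system:
  [ Q   A^T ] [ x     ]   [-c ]
  [ A    0  ] [ lambda ] = [ b ]

Solving the linear system:
  x*      = (-2.8768, -0.9692, -1.1541)
  lambda* = (-11.6275, -8.4874)
  f(x*)   = 73.8305

x* = (-2.8768, -0.9692, -1.1541), lambda* = (-11.6275, -8.4874)


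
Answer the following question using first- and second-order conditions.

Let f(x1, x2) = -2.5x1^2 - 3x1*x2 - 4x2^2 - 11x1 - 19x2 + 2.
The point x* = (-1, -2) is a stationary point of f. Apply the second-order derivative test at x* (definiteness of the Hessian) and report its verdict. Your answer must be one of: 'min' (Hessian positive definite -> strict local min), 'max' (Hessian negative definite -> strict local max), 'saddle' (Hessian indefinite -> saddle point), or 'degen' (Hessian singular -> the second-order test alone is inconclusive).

Compute the Hessian H = grad^2 f:
  H = [[-5, -3], [-3, -8]]
Verify stationarity: grad f(x*) = H x* + g = (0, 0).
Eigenvalues of H: -9.8541, -3.1459.
Both eigenvalues < 0, so H is negative definite -> x* is a strict local max.

max


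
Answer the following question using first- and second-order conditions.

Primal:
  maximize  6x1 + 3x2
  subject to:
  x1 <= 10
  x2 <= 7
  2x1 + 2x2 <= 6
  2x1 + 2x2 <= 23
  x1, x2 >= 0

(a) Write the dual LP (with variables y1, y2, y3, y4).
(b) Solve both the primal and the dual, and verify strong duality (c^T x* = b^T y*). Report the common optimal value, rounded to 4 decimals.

The standard primal-dual pair for 'max c^T x s.t. A x <= b, x >= 0' is:
  Dual:  min b^T y  s.t.  A^T y >= c,  y >= 0.

So the dual LP is:
  minimize  10y1 + 7y2 + 6y3 + 23y4
  subject to:
    y1 + 2y3 + 2y4 >= 6
    y2 + 2y3 + 2y4 >= 3
    y1, y2, y3, y4 >= 0

Solving the primal: x* = (3, 0).
  primal value c^T x* = 18.
Solving the dual: y* = (0, 0, 3, 0).
  dual value b^T y* = 18.
Strong duality: c^T x* = b^T y*. Confirmed.

18


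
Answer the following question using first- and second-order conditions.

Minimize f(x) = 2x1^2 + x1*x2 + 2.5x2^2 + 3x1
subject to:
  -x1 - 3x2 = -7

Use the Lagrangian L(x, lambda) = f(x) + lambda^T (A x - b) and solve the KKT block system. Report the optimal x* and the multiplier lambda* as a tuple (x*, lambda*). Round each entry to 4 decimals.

Form the Lagrangian:
  L(x, lambda) = (1/2) x^T Q x + c^T x + lambda^T (A x - b)
Stationarity (grad_x L = 0): Q x + c + A^T lambda = 0.
Primal feasibility: A x = b.

This gives the KKT block system:
  [ Q   A^T ] [ x     ]   [-c ]
  [ A    0  ] [ lambda ] = [ b ]

Solving the linear system:
  x*      = (-0.3714, 2.4571)
  lambda* = (3.9714)
  f(x*)   = 13.3429

x* = (-0.3714, 2.4571), lambda* = (3.9714)


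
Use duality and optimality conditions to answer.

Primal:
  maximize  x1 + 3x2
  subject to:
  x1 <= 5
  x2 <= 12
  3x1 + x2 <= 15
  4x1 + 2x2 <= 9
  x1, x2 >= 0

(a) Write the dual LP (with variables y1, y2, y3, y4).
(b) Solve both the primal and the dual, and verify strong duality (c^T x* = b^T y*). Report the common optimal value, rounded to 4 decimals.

The standard primal-dual pair for 'max c^T x s.t. A x <= b, x >= 0' is:
  Dual:  min b^T y  s.t.  A^T y >= c,  y >= 0.

So the dual LP is:
  minimize  5y1 + 12y2 + 15y3 + 9y4
  subject to:
    y1 + 3y3 + 4y4 >= 1
    y2 + y3 + 2y4 >= 3
    y1, y2, y3, y4 >= 0

Solving the primal: x* = (0, 4.5).
  primal value c^T x* = 13.5.
Solving the dual: y* = (0, 0, 0, 1.5).
  dual value b^T y* = 13.5.
Strong duality: c^T x* = b^T y*. Confirmed.

13.5


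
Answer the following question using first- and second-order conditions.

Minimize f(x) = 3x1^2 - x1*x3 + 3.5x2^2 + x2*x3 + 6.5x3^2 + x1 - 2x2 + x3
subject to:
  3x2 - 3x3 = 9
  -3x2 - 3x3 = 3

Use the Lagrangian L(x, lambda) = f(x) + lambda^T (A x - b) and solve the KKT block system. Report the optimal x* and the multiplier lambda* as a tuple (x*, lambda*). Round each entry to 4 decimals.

Form the Lagrangian:
  L(x, lambda) = (1/2) x^T Q x + c^T x + lambda^T (A x - b)
Stationarity (grad_x L = 0): Q x + c + A^T lambda = 0.
Primal feasibility: A x = b.

This gives the KKT block system:
  [ Q   A^T ] [ x     ]   [-c ]
  [ A    0  ] [ lambda ] = [ b ]

Solving the linear system:
  x*      = (-0.5, 1, -2)
  lambda* = (-4.4167, -3.4167)
  f(x*)   = 22.75

x* = (-0.5, 1, -2), lambda* = (-4.4167, -3.4167)


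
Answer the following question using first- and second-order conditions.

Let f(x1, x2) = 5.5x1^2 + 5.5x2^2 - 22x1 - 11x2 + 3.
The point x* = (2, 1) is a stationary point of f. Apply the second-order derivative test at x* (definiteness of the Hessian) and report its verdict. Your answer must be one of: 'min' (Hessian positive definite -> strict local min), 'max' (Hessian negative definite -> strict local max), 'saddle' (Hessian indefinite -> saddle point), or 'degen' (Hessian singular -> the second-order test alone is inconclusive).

Compute the Hessian H = grad^2 f:
  H = [[11, 0], [0, 11]]
Verify stationarity: grad f(x*) = H x* + g = (0, 0).
Eigenvalues of H: 11, 11.
Both eigenvalues > 0, so H is positive definite -> x* is a strict local min.

min


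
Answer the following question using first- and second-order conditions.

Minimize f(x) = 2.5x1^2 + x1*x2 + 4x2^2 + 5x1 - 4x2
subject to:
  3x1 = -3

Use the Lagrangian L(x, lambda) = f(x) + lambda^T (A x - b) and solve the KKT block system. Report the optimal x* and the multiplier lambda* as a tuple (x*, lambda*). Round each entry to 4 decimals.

Form the Lagrangian:
  L(x, lambda) = (1/2) x^T Q x + c^T x + lambda^T (A x - b)
Stationarity (grad_x L = 0): Q x + c + A^T lambda = 0.
Primal feasibility: A x = b.

This gives the KKT block system:
  [ Q   A^T ] [ x     ]   [-c ]
  [ A    0  ] [ lambda ] = [ b ]

Solving the linear system:
  x*      = (-1, 0.625)
  lambda* = (-0.2083)
  f(x*)   = -4.0625

x* = (-1, 0.625), lambda* = (-0.2083)


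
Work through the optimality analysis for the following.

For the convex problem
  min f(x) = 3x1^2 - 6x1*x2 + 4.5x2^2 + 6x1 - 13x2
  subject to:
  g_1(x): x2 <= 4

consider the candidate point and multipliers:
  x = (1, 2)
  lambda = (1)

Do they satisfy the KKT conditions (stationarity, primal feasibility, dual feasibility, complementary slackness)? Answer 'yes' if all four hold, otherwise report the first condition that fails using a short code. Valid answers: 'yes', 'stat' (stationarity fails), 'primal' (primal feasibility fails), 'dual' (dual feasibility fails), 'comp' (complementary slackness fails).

Gradient of f: grad f(x) = Q x + c = (0, -1)
Constraint values g_i(x) = a_i^T x - b_i:
  g_1((1, 2)) = -2
Stationarity residual: grad f(x) + sum_i lambda_i a_i = (0, 0)
  -> stationarity OK
Primal feasibility (all g_i <= 0): OK
Dual feasibility (all lambda_i >= 0): OK
Complementary slackness (lambda_i * g_i(x) = 0 for all i): FAILS

Verdict: the first failing condition is complementary_slackness -> comp.

comp
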